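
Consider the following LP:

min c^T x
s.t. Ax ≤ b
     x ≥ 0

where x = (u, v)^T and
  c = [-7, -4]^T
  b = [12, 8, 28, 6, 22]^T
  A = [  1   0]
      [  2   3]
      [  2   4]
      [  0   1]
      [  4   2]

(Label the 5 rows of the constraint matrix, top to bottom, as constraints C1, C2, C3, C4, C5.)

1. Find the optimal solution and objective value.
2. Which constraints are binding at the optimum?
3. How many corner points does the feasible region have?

1. u = 4, v = 0, z = -28
2. C2, v ≥ 0
3. 3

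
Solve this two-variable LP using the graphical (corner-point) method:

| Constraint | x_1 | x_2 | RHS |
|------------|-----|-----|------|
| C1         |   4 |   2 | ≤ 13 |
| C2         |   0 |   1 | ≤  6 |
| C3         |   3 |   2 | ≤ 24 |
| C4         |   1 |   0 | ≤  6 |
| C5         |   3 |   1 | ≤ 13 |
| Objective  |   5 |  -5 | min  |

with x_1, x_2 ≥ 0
x_1 = 0, x_2 = 6, z = -30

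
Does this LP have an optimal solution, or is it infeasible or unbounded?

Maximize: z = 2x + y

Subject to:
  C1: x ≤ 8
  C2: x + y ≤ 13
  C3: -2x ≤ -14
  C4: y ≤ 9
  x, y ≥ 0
The point (8, 5) satisfies every constraint, so the LP is feasible; the constraints give x ≤ 8 and y ≤ 9, which with x, y ≥ 0 keep the feasible region inside a bounded box. A feasible, bounded LP attains a finite optimum at a vertex.

Evaluating z = 2x + y at each vertex:
  (7, 0): z = 14
  (8, 0): z = 16
  (8, 5): z = 21
  (7, 6): z = 20

Bounded optimum: z* = 21 at (8, 5).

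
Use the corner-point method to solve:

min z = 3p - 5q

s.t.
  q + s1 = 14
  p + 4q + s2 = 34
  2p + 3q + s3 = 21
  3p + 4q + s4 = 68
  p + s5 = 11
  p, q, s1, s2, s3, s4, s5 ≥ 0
Each vertex is the intersection of two constraint boundaries that also satisfies all remaining constraints:
  p = 0 and q = 0 → (0, 0)
  2p + 3q = 21 and q = 0 → (10.5, 0)
  2p + 3q = 21 and p = 0 → (0, 7)

Evaluating z = 3p - 5q at each vertex:
  (0, 0): z = 0
  (10.5, 0): z = 31.5
  (0, 7): z = -35

The minimum is at (0, 7) with z = -35.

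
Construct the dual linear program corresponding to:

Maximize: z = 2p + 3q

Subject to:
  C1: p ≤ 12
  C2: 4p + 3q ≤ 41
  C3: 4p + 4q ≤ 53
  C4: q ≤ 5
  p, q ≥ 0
Minimize: z = 12y1 + 41y2 + 53y3 + 5y4

Subject to:
  C1: -y1 - 4y2 - 4y3 ≤ -2
  C2: -3y2 - 4y3 - y4 ≤ -3
  y1, y2, y3, y4 ≥ 0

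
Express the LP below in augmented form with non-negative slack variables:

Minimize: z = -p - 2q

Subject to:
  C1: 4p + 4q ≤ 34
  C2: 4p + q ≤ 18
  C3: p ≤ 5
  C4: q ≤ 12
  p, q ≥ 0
min z = -p - 2q

s.t.
  4p + 4q + s1 = 34
  4p + q + s2 = 18
  p + s3 = 5
  q + s4 = 12
  p, q, s1, s2, s3, s4 ≥ 0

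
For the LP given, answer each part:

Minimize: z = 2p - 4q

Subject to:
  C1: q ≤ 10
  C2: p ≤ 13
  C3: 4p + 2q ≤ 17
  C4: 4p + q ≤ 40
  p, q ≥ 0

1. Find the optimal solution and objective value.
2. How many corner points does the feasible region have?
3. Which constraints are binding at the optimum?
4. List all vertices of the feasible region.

1. p = 0, q = 8.5, z = -34
2. 3
3. C3, p ≥ 0
4. (0, 0), (4.25, 0), (0, 8.5)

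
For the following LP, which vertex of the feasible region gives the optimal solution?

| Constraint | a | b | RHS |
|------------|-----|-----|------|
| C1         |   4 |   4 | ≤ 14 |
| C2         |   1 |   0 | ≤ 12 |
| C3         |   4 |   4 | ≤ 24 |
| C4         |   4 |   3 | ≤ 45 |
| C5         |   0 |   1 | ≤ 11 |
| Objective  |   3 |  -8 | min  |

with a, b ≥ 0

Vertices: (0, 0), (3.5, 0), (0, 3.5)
Evaluating z = 3a - 8b at each vertex:
  (0, 0): z = 0
  (3.5, 0): z = 10.5
  (0, 3.5): z = -28

The smallest value is z = -28, attained at (0, 3.5).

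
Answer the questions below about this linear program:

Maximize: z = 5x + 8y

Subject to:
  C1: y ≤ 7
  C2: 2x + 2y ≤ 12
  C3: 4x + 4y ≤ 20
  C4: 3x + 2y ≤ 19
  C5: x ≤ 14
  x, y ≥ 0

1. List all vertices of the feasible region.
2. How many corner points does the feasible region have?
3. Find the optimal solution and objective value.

1. (0, 0), (5, 0), (0, 5)
2. 3
3. x = 0, y = 5, z = 40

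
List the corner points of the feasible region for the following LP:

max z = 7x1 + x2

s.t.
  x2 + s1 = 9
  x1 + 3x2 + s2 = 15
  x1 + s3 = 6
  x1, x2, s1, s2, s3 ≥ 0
Each vertex is the intersection of two constraint boundaries that also satisfies all remaining constraints:
  x1 = 0 and x2 = 0 → (0, 0)
  x1 = 6 and x2 = 0 → (6, 0)
  x1 + 3x2 = 15 and x1 = 6 → (6, 3)
  x1 + 3x2 = 15 and x1 = 0 → (0, 5)

Vertices: (0, 0), (6, 0), (6, 3), (0, 5)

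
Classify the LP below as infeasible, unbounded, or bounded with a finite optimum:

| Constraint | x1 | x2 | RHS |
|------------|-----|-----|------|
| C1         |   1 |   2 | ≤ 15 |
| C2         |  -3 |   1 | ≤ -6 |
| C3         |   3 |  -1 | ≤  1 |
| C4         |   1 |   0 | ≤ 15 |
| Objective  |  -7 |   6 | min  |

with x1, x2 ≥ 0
C3 requires 3x1 - x2 ≤ 1, while C2 (-3x1 + x2 ≤ -6) is equivalent to 3x1 - x2 ≥ 6. Together they would need 6 ≤ 3x1 - x2 ≤ 1, which is impossible since 6 > 1. No point satisfies all constraints.

Infeasible: no point satisfies all constraints simultaneously.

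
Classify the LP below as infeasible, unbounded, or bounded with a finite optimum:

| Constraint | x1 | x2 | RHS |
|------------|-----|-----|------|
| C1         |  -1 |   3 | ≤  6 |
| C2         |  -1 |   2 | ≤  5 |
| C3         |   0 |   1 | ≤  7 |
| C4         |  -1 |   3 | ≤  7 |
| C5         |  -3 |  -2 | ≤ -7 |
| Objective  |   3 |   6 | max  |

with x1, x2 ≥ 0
Feasible point: (1, 2) satisfies every constraint, so the LP is feasible.
Direction d = (1, 0): for each constraint row a, a·d ≤ 0 —
  (-1)(1) + (3)(0) = -1 ≤ 0
  (-1)(1) + (2)(0) = -1 ≤ 0
  (0)(1) + (1)(0) = 0 ≤ 0
  (-1)(1) + (3)(0) = -1 ≤ 0
  (-3)(1) + (-2)(0) = -3 ≤ 0
and d ≥ 0, so (1, 2) + t·d stays feasible for every t ≥ 0. Along this ray z = 3x1 + 6x2 changes by 3 per unit t, so z → +∞.

Unbounded — the objective can increase without bound over the feasible region.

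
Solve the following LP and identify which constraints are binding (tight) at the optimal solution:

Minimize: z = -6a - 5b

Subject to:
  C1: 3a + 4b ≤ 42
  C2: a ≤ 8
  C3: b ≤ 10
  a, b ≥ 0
Optimal: a = 8, b = 4.5
Binding: C1, C2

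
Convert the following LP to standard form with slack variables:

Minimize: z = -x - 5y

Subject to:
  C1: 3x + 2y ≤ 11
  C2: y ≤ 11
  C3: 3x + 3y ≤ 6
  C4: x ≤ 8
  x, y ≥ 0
min z = -x - 5y

s.t.
  3x + 2y + s1 = 11
  y + s2 = 11
  3x + 3y + s3 = 6
  x + s4 = 8
  x, y, s1, s2, s3, s4 ≥ 0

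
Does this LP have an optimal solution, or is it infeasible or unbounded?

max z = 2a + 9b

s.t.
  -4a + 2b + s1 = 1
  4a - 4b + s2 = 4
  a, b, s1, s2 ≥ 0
Feasible point: (0, 0) satisfies every constraint, so the LP is feasible.
Direction d = (1, 1): for each constraint row a, a·d ≤ 0 —
  (-4)(1) + (2)(1) = -2 ≤ 0
  (4)(1) + (-4)(1) = 0 ≤ 0
and d ≥ 0, so (0, 0) + t·d stays feasible for every t ≥ 0. Along this ray z = 2a + 9b changes by 11 per unit t, so z → +∞.

The LP is unbounded; z can be made arbitrarily large.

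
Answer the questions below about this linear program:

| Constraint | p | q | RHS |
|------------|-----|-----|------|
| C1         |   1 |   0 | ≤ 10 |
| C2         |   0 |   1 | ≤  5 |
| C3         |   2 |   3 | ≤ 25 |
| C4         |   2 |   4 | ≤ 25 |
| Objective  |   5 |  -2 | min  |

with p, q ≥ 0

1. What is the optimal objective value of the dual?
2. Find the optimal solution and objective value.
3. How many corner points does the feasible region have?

1. -10 (by strong duality, equal to the primal optimum)
2. p = 0, q = 5, z = -10
3. 5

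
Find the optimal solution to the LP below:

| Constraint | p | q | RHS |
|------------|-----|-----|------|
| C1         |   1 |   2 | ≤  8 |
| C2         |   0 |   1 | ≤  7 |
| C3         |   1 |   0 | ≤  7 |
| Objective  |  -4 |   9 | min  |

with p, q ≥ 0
p = 7, q = 0, z = -28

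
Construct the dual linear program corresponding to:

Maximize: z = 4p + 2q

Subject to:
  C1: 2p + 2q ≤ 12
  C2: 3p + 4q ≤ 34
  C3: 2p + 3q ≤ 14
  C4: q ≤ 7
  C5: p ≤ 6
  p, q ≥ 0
Minimize: z = 12y1 + 34y2 + 14y3 + 7y4 + 6y5

Subject to:
  C1: -2y1 - 3y2 - 2y3 - y5 ≤ -4
  C2: -2y1 - 4y2 - 3y3 - y4 ≤ -2
  y1, y2, y3, y4, y5 ≥ 0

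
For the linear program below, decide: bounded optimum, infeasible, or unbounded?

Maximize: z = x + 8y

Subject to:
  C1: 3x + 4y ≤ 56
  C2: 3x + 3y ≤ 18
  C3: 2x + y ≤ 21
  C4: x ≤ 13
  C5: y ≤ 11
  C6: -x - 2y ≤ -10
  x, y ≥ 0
The point (0, 6) satisfies every constraint, so the LP is feasible; the constraints give x ≤ 13 and y ≤ 11, which with x, y ≥ 0 keep the feasible region inside a bounded box. A feasible, bounded LP attains a finite optimum at a vertex.

Evaluating z = x + 8y at each vertex:
  (2, 4): z = 34
  (0, 6): z = 48
  (0, 5): z = 40

Bounded optimum: z* = 48 at (0, 6).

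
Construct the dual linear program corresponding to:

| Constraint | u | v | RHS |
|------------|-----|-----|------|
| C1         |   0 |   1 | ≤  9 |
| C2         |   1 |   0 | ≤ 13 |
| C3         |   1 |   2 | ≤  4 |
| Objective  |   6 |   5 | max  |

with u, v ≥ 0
Minimize: z = 9y1 + 13y2 + 4y3

Subject to:
  C1: -y2 - y3 ≤ -6
  C2: -y1 - 2y3 ≤ -5
  y1, y2, y3 ≥ 0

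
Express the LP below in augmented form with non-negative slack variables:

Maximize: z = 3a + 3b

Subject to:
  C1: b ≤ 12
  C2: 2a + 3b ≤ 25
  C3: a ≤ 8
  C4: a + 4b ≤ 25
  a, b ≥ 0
max z = 3a + 3b

s.t.
  b + s1 = 12
  2a + 3b + s2 = 25
  a + s3 = 8
  a + 4b + s4 = 25
  a, b, s1, s2, s3, s4 ≥ 0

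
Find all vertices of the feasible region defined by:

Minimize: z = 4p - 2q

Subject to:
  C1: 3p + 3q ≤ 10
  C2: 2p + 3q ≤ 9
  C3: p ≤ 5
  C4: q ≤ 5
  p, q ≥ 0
Each vertex is the intersection of two constraint boundaries that also satisfies all remaining constraints:
  p = 0 and q = 0 → (0, 0)
  3p + 3q = 10 and q = 0 → (3.333, 0)
  3p + 3q = 10 and 2p + 3q = 9 → (1, 2.333)
  2p + 3q = 9 and p = 0 → (0, 3)

Vertices: (0, 0), (3.333, 0), (1, 2.333), (0, 3)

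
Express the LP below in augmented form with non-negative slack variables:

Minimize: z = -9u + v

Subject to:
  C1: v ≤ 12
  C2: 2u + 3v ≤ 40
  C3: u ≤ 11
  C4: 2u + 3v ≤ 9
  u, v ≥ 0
min z = -9u + v

s.t.
  v + s1 = 12
  2u + 3v + s2 = 40
  u + s3 = 11
  2u + 3v + s4 = 9
  u, v, s1, s2, s3, s4 ≥ 0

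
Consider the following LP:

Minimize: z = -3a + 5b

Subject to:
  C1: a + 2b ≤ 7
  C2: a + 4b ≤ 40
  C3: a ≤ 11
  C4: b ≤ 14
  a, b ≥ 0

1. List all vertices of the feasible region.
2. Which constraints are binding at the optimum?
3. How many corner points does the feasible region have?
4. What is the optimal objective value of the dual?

1. (0, 0), (7, 0), (0, 3.5)
2. C1, b ≥ 0
3. 3
4. -21 (by strong duality, equal to the primal optimum)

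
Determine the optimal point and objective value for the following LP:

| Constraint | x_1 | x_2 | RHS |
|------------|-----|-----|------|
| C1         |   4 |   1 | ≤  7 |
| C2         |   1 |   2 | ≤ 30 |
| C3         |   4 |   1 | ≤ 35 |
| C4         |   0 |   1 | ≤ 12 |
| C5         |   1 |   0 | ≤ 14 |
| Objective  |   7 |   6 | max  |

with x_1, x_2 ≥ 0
Each vertex is the intersection of two constraint boundaries that also satisfies all remaining constraints:
  x_1 = 0 and x_2 = 0 → (0, 0)
  4x_1 + x_2 = 7 and x_2 = 0 → (1.75, 0)
  4x_1 + x_2 = 7 and x_1 = 0 → (0, 7)

Evaluating z = 7x_1 + 6x_2 at each vertex:
  (0, 0): z = 0
  (1.75, 0): z = 12.25
  (0, 7): z = 42

The maximum is at (0, 7) with z = 42.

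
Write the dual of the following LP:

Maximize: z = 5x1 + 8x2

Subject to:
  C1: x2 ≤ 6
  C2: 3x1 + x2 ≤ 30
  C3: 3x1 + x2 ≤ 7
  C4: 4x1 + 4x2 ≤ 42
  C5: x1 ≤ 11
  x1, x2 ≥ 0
Minimize: z = 6y1 + 30y2 + 7y3 + 42y4 + 11y5

Subject to:
  C1: -3y2 - 3y3 - 4y4 - y5 ≤ -5
  C2: -y1 - y2 - y3 - 4y4 ≤ -8
  y1, y2, y3, y4, y5 ≥ 0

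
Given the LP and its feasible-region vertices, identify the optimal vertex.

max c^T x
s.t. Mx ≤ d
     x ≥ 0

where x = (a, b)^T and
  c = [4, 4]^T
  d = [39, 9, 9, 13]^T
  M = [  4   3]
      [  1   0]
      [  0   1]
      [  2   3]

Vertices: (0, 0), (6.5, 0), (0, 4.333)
Evaluating z = 4a + 4b at each vertex:
  (0, 0): z = 0
  (6.5, 0): z = 26
  (0, 4.333): z = 17.33

The largest value is z = 26, attained at (6.5, 0).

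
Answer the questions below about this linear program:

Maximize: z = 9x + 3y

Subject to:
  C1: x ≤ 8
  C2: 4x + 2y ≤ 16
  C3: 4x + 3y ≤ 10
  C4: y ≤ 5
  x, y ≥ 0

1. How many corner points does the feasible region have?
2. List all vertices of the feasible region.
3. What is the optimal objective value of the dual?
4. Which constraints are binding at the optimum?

1. 3
2. (0, 0), (2.5, 0), (0, 3.333)
3. 22.5 (by strong duality, equal to the primal optimum)
4. C3, y ≥ 0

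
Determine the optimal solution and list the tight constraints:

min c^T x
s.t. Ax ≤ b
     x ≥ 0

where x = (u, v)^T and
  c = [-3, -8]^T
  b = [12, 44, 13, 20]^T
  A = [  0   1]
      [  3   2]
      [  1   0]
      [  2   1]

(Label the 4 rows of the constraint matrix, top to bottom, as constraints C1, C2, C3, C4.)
Optimal: u = 4, v = 12
Slack at optimum:
  C1: slack = 0 (binding)
  C2: slack = 8
  C3: slack = 9
  C4: slack = 0 (binding)
  u ≥ 0: u = 4
  v ≥ 0: v = 12
Binding constraints: C1, C4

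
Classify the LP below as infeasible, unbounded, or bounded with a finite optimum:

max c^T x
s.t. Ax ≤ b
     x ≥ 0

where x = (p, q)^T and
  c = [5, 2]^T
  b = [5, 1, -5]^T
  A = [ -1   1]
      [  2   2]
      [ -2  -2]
One constraint requires 2p + 2q ≤ 1, while the constraint -2p - 2q ≤ -5 is equivalent to 2p + 2q ≥ 5. Together they would need 5 ≤ 2p + 2q ≤ 1, which is impossible since 5 > 1. No point satisfies all constraints.

The feasible region is empty; the LP is infeasible.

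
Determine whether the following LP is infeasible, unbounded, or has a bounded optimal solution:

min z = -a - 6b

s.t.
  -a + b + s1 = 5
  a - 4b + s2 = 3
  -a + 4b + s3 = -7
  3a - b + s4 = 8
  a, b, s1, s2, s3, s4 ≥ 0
The row a - 4b + s2 = 3 with s2 ≥ 0 requires a - 4b ≤ 3, while the row -a + 4b + s3 = -7 with s3 ≥ 0 is equivalent to a - 4b ≥ 7. Together they would need 7 ≤ a - 4b ≤ 3, which is impossible since 7 > 3. No point satisfies all constraints.

Infeasible: no point satisfies all constraints simultaneously.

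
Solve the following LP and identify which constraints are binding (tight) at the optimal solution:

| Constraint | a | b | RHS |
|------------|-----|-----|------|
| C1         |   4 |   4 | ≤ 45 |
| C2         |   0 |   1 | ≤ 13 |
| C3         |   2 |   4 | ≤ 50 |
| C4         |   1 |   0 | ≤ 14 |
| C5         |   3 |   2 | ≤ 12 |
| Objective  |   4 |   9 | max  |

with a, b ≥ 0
Optimal: a = 0, b = 6
Slack at optimum:
  C1: slack = 21
  C2: slack = 7
  C3: slack = 26
  C4: slack = 14
  C5: slack = 0 (binding)
  a ≥ 0: a = 0 (binding)
  b ≥ 0: b = 6
Binding constraints: C5, a ≥ 0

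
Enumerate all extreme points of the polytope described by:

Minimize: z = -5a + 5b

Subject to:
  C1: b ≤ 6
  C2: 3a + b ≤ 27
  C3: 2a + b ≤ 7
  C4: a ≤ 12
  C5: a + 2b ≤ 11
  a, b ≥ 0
Each vertex is the intersection of two constraint boundaries that also satisfies all remaining constraints:
  a = 0 and b = 0 → (0, 0)
  2a + b = 7 and b = 0 → (3.5, 0)
  2a + b = 7 and a + 2b = 11 → (1, 5)
  a + 2b = 11 and a = 0 → (0, 5.5)

Vertices: (0, 0), (3.5, 0), (1, 5), (0, 5.5)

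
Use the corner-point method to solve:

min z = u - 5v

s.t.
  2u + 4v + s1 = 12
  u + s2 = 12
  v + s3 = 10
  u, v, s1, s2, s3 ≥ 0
Each vertex is the intersection of two constraint boundaries that also satisfies all remaining constraints:
  u = 0 and v = 0 → (0, 0)
  2u + 4v = 12 and v = 0 → (6, 0)
  2u + 4v = 12 and u = 0 → (0, 3)

Evaluating z = u - 5v at each vertex:
  (0, 0): z = 0
  (6, 0): z = 6
  (0, 3): z = -15

The minimum is at (0, 3) with z = -15.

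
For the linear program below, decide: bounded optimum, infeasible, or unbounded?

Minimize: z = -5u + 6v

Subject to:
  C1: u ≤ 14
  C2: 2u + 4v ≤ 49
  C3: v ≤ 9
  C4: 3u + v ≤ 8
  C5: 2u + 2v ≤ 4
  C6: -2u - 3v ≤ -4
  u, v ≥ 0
The point (2, 0) satisfies every constraint, so the LP is feasible; the constraints give u ≤ 14 and v ≤ 9, which with u, v ≥ 0 keep the feasible region inside a bounded box. A feasible, bounded LP attains a finite optimum at a vertex.

The LP has an optimal solution: (2, 0) with z = -10.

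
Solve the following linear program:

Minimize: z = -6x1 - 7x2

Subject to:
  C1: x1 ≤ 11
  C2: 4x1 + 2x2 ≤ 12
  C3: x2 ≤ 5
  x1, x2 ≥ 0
Each vertex is the intersection of two constraint boundaries that also satisfies all remaining constraints:
  x1 = 0 and x2 = 0 → (0, 0)
  4x1 + 2x2 = 12 and x2 = 0 → (3, 0)
  4x1 + 2x2 = 12 and x2 = 5 → (0.5, 5)
  x2 = 5 and x1 = 0 → (0, 5)

Evaluating z = -6x1 - 7x2 at each vertex:
  (0, 0): z = 0
  (3, 0): z = -18
  (0.5, 5): z = -38
  (0, 5): z = -35

The minimum is at (0.5, 5) with z = -38.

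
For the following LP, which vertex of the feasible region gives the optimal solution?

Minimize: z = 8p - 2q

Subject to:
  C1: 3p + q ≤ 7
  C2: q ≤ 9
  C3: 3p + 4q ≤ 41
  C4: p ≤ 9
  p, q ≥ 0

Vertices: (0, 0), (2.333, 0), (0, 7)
(0, 7) with z = -14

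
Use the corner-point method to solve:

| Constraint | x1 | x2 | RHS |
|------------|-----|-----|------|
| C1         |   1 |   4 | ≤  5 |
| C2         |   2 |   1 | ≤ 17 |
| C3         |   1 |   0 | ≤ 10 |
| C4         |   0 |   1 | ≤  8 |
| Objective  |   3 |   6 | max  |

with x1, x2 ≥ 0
Each vertex is the intersection of two constraint boundaries that also satisfies all remaining constraints:
  x1 = 0 and x2 = 0 → (0, 0)
  x1 + 4x2 = 5 and x2 = 0 → (5, 0)
  x1 + 4x2 = 5 and x1 = 0 → (0, 1.25)

Evaluating z = 3x1 + 6x2 at each vertex:
  (0, 0): z = 0
  (5, 0): z = 15
  (0, 1.25): z = 7.5

The maximum is at (5, 0) with z = 15.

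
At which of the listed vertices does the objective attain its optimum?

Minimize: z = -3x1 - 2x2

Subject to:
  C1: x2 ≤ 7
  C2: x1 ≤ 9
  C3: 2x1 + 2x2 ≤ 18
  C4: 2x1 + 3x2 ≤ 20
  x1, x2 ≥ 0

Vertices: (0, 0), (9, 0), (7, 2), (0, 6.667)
Evaluating z = -3x1 - 2x2 at each vertex:
  (0, 0): z = 0
  (9, 0): z = -27
  (7, 2): z = -25
  (0, 6.667): z = -13.33

The smallest value is z = -27, attained at (9, 0).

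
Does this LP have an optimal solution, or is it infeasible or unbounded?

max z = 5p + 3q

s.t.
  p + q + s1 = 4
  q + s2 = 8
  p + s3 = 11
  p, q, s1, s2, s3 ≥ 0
The point (4, 0) satisfies every constraint, so the LP is feasible; the constraints give p ≤ 11 and q ≤ 8, which with p, q ≥ 0 keep the feasible region inside a bounded box. A feasible, bounded LP attains a finite optimum at a vertex.

Evaluating z = 5p + 3q at each vertex:
  (0, 0): z = 0
  (4, 0): z = 20
  (0, 4): z = 12

Bounded optimum: z* = 20 at (4, 0).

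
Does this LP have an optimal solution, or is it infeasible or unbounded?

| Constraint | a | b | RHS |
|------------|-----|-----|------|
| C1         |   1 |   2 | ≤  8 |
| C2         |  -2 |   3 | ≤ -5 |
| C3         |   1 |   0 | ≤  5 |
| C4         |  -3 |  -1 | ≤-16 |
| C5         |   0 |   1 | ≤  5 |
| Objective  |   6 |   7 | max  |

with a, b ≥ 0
The point (5, 1.5) satisfies every constraint, so the LP is feasible; the constraints give a ≤ 5 and b ≤ 5, which with a, b ≥ 0 keep the feasible region inside a bounded box. A feasible, bounded LP attains a finite optimum at a vertex.

Evaluating z = 6a + 7b at each vertex:
  (5, 1): z = 37
  (5, 1.5): z = 40.5
  (4.857, 1.571): z = 40.14
  (4.818, 1.545): z = 39.73

The LP has an optimal solution: (5, 1.5) with z = 40.5.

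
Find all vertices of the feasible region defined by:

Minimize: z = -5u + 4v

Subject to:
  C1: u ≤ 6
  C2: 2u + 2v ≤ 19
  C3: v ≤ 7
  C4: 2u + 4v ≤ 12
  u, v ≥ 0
Each vertex is the intersection of two constraint boundaries that also satisfies all remaining constraints:
  u = 0 and v = 0 → (0, 0)
  u = 6 and 2u + 4v = 12 → (6, 0)
  2u + 4v = 12 and u = 0 → (0, 3)

Vertices: (0, 0), (6, 0), (0, 3)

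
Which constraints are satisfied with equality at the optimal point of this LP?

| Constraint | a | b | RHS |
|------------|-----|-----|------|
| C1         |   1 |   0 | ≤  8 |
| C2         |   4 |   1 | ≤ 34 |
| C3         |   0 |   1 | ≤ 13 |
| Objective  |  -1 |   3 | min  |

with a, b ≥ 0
Optimal: a = 8, b = 0
Binding: C1, b ≥ 0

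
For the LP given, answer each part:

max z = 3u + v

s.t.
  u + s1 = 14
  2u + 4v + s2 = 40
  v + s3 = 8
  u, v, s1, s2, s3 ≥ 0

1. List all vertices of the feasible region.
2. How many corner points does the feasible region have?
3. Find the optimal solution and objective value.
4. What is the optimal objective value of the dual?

1. (0, 0), (14, 0), (14, 3), (4, 8), (0, 8)
2. 5
3. u = 14, v = 3, z = 45
4. 45 (by strong duality, equal to the primal optimum)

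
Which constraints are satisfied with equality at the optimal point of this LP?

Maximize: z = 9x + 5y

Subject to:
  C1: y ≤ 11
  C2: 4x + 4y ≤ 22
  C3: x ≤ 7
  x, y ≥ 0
Optimal: x = 5.5, y = 0
Slack at optimum:
  C1: slack = 11
  C2: slack = 0 (binding)
  C3: slack = 1.5
  x ≥ 0: x = 5.5
  y ≥ 0: y = 0 (binding)
Binding constraints: C2, y ≥ 0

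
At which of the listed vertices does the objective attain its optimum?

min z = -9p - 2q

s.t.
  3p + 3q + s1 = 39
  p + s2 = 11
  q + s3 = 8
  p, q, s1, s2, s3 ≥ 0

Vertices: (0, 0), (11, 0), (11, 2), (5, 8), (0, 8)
(11, 2) with z = -103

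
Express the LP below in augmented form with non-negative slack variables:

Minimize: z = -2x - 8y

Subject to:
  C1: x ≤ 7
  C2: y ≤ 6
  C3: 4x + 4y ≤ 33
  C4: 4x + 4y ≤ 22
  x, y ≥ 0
min z = -2x - 8y

s.t.
  x + s1 = 7
  y + s2 = 6
  4x + 4y + s3 = 33
  4x + 4y + s4 = 22
  x, y, s1, s2, s3, s4 ≥ 0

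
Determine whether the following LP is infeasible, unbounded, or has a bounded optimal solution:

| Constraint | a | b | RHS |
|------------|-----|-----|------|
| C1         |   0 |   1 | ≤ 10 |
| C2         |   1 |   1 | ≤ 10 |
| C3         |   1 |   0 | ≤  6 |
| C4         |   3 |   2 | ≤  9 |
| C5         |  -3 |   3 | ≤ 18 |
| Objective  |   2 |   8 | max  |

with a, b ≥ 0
The point (0, 4.5) satisfies every constraint, so the LP is feasible; the constraints give a ≤ 6 and b ≤ 10, which with a, b ≥ 0 keep the feasible region inside a bounded box. A feasible, bounded LP attains a finite optimum at a vertex.

The LP has an optimal solution: (0, 4.5) with z = 36.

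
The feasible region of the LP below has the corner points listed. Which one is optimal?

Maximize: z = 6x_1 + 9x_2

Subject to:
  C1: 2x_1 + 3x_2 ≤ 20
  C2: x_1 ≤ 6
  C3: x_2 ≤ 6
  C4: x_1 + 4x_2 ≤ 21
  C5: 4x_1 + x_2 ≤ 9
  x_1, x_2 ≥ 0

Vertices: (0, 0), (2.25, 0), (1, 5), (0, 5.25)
(1, 5) with z = 51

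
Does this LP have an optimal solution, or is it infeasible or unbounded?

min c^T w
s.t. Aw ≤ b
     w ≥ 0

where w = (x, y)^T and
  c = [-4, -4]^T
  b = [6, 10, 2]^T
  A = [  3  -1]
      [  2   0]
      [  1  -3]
Feasible point: (0, 0) satisfies every constraint, so the LP is feasible.
Direction d = (0, 1): for each constraint row a, a·d ≤ 0 —
  (3)(0) + (-1)(1) = -1 ≤ 0
  (2)(0) + (0)(1) = 0 ≤ 0
  (1)(0) + (-3)(1) = -3 ≤ 0
and d ≥ 0, so (0, 0) + t·d stays feasible for every t ≥ 0. Along this ray z = -4x - 4y changes by -4 per unit t, so z → −∞.

Unbounded: there is a feasible ray along which z → −∞.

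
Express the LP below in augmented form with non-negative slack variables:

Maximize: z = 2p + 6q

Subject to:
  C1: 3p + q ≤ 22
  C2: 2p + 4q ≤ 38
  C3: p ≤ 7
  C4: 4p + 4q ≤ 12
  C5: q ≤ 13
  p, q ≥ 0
max z = 2p + 6q

s.t.
  3p + q + s1 = 22
  2p + 4q + s2 = 38
  p + s3 = 7
  4p + 4q + s4 = 12
  q + s5 = 13
  p, q, s1, s2, s3, s4, s5 ≥ 0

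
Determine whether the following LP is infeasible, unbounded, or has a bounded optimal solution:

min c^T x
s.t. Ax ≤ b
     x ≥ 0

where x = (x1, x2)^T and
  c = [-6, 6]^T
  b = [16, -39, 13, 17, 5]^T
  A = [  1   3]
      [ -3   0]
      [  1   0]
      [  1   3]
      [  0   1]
The point (13, 0) satisfies every constraint, so the LP is feasible; the constraints give x1 ≤ 13 and x2 ≤ 5, which with x1, x2 ≥ 0 keep the feasible region inside a bounded box. A feasible, bounded LP attains a finite optimum at a vertex.

The LP has an optimal solution: (13, 0) with z = -78.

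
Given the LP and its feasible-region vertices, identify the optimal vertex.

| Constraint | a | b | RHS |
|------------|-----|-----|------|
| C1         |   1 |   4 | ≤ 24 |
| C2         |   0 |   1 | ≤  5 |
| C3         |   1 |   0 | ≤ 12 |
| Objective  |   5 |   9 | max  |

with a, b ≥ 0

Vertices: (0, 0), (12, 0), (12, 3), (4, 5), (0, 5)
Evaluating z = 5a + 9b at each vertex:
  (0, 0): z = 0
  (12, 0): z = 60
  (12, 3): z = 87
  (4, 5): z = 65
  (0, 5): z = 45

The largest value is z = 87, attained at (12, 3).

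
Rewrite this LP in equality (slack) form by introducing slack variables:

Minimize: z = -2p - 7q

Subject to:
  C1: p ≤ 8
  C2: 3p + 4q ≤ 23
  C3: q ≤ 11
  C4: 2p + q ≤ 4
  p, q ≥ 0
min z = -2p - 7q

s.t.
  p + s1 = 8
  3p + 4q + s2 = 23
  q + s3 = 11
  2p + q + s4 = 4
  p, q, s1, s2, s3, s4 ≥ 0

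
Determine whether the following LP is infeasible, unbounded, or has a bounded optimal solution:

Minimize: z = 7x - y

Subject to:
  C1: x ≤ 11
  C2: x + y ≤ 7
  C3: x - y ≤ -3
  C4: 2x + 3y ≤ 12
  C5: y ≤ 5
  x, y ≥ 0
The point (0, 4) satisfies every constraint, so the LP is feasible; the constraints give x ≤ 11 and y ≤ 5, which with x, y ≥ 0 keep the feasible region inside a bounded box. A feasible, bounded LP attains a finite optimum at a vertex.

Evaluating z = 7x - y at each vertex:
  (0, 3): z = -3
  (0.6, 3.6): z = 0.6
  (0, 4): z = -4

The LP has an optimal solution: (0, 4) with z = -4.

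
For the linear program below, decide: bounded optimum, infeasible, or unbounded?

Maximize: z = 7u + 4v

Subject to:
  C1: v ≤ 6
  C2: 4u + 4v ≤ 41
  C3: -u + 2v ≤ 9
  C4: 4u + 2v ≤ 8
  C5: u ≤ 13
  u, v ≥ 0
The point (0, 4) satisfies every constraint, so the LP is feasible; the constraints give u ≤ 13 and v ≤ 6, which with u, v ≥ 0 keep the feasible region inside a bounded box. A feasible, bounded LP attains a finite optimum at a vertex.

Evaluating z = 7u + 4v at each vertex:
  (0, 0): z = 0
  (2, 0): z = 14
  (0, 4): z = 16

Bounded optimum: z* = 16 at (0, 4).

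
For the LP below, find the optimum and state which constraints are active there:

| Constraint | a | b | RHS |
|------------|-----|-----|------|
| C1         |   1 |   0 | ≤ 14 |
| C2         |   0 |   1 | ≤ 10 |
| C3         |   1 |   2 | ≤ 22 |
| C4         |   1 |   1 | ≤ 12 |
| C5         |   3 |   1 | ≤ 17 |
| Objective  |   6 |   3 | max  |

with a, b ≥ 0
Optimal: a = 2.5, b = 9.5
Slack at optimum:
  C1: slack = 11.5
  C2: slack = 0.5
  C3: slack = 0.5
  C4: slack = 0 (binding)
  C5: slack = 0 (binding)
  a ≥ 0: a = 2.5
  b ≥ 0: b = 9.5
Binding constraints: C4, C5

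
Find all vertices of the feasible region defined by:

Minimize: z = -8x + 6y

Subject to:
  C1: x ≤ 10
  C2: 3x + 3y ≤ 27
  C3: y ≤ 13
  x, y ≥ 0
Each vertex is the intersection of two constraint boundaries that also satisfies all remaining constraints:
  x = 0 and y = 0 → (0, 0)
  3x + 3y = 27 and y = 0 → (9, 0)
  3x + 3y = 27 and x = 0 → (0, 9)

Vertices: (0, 0), (9, 0), (0, 9)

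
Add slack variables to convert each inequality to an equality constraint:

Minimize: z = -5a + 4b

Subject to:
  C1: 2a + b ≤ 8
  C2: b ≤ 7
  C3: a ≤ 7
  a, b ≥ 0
min z = -5a + 4b

s.t.
  2a + b + s1 = 8
  b + s2 = 7
  a + s3 = 7
  a, b, s1, s2, s3 ≥ 0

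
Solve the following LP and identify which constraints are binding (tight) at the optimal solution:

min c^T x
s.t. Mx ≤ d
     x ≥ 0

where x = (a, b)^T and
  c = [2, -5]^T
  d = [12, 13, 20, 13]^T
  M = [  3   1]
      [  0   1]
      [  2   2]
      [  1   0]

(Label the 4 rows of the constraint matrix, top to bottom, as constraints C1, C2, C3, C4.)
Optimal: a = 0, b = 10
Binding: C3, a ≥ 0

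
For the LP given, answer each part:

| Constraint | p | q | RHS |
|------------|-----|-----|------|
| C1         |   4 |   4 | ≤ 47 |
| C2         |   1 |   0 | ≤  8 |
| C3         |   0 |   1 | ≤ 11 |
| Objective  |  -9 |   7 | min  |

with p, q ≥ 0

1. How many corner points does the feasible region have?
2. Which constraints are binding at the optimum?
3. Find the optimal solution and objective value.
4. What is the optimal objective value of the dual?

1. 5
2. C2, q ≥ 0
3. p = 8, q = 0, z = -72
4. -72 (by strong duality, equal to the primal optimum)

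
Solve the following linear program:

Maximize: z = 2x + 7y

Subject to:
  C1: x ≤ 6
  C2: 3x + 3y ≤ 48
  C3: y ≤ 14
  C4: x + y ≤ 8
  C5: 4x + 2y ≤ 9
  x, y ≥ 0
x = 0, y = 4.5, z = 31.5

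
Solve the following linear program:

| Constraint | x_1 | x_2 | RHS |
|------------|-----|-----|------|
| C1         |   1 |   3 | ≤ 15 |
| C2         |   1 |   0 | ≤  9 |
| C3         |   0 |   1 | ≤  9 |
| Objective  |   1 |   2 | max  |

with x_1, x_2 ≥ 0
Each vertex is the intersection of two constraint boundaries that also satisfies all remaining constraints:
  x_1 = 0 and x_2 = 0 → (0, 0)
  x_1 = 9 and x_2 = 0 → (9, 0)
  x_1 + 3x_2 = 15 and x_1 = 9 → (9, 2)
  x_1 + 3x_2 = 15 and x_1 = 0 → (0, 5)

Evaluating z = x_1 + 2x_2 at each vertex:
  (0, 0): z = 0
  (9, 0): z = 9
  (9, 2): z = 13
  (0, 5): z = 10

The maximum is at (9, 2) with z = 13.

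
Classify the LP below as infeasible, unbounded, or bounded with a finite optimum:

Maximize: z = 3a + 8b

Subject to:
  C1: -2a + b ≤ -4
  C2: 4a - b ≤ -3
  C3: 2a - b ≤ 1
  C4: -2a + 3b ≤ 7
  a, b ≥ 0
C3 requires 2a - b ≤ 1, while C1 (-2a + b ≤ -4) is equivalent to 2a - b ≥ 4. Together they would need 4 ≤ 2a - b ≤ 1, which is impossible since 4 > 1. No point satisfies all constraints.

Infeasible — the constraint set is empty.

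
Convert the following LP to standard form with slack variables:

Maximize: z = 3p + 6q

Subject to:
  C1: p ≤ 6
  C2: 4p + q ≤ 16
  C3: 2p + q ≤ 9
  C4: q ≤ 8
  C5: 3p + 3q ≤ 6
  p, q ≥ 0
max z = 3p + 6q

s.t.
  p + s1 = 6
  4p + q + s2 = 16
  2p + q + s3 = 9
  q + s4 = 8
  3p + 3q + s5 = 6
  p, q, s1, s2, s3, s4, s5 ≥ 0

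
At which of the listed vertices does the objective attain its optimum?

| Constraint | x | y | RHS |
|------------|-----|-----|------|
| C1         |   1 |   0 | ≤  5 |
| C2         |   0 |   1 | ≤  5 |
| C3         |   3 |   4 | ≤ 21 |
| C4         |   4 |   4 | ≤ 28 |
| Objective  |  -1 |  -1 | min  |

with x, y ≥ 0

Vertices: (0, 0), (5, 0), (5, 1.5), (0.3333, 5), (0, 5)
(5, 1.5) with z = -6.5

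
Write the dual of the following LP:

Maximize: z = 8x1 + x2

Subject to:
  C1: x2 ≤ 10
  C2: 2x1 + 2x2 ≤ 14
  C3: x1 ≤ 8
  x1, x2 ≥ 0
Minimize: z = 10y1 + 14y2 + 8y3

Subject to:
  C1: -2y2 - y3 ≤ -8
  C2: -y1 - 2y2 ≤ -1
  y1, y2, y3 ≥ 0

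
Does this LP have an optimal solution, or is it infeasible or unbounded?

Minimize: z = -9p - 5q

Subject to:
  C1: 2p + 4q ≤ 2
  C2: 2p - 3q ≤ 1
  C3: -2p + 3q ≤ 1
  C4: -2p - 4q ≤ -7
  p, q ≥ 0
C1 requires 2p + 4q ≤ 2, while C4 (-2p - 4q ≤ -7) is equivalent to 2p + 4q ≥ 7. Together they would need 7 ≤ 2p + 4q ≤ 2, which is impossible since 7 > 2. No point satisfies all constraints.

Infeasible — the constraint set is empty.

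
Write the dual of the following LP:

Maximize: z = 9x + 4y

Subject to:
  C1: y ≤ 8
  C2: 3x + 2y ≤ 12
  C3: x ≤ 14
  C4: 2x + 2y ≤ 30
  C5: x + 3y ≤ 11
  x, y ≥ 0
Minimize: z = 8y1 + 12y2 + 14y3 + 30y4 + 11y5

Subject to:
  C1: -3y2 - y3 - 2y4 - y5 ≤ -9
  C2: -y1 - 2y2 - 2y4 - 3y5 ≤ -4
  y1, y2, y3, y4, y5 ≥ 0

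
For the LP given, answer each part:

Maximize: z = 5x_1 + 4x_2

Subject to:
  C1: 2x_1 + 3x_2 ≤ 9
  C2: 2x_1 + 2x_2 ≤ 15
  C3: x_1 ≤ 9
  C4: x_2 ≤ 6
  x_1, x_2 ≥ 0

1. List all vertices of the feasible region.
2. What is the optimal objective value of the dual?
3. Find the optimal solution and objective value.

1. (0, 0), (4.5, 0), (0, 3)
2. 22.5 (by strong duality, equal to the primal optimum)
3. x_1 = 4.5, x_2 = 0, z = 22.5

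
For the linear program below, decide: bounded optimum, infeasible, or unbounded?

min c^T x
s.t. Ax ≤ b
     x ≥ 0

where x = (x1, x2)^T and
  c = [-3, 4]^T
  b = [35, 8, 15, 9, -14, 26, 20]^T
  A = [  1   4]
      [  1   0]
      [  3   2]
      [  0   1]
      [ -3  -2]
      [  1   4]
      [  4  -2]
The point (5, 0) satisfies every constraint, so the LP is feasible; the constraints give x1 ≤ 8 and x2 ≤ 9, which with x1, x2 ≥ 0 keep the feasible region inside a bounded box. A feasible, bounded LP attains a finite optimum at a vertex.

Evaluating z = -3x1 + 4x2 at each vertex:
  (4.667, 0): z = -14
  (5, 0): z = -15
  (0.8, 6.3): z = 22.8
  (0.4, 6.4): z = 24.4

The LP has an optimal solution: (5, 0) with z = -15.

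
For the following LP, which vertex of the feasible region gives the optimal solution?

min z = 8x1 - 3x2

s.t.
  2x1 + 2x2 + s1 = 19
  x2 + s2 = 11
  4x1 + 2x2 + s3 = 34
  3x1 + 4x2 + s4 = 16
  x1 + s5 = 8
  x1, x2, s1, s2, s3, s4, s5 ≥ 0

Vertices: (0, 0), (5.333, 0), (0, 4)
Evaluating z = 8x1 - 3x2 at each vertex:
  (0, 0): z = 0
  (5.333, 0): z = 42.67
  (0, 4): z = -12

The smallest value is z = -12, attained at (0, 4).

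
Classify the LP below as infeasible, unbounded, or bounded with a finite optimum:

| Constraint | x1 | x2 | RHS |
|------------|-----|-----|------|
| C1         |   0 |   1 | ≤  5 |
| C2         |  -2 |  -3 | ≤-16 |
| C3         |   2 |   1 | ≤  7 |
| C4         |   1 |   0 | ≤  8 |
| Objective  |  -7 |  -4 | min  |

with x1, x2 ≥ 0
The point (1, 5) satisfies every constraint, so the LP is feasible; the constraints give x1 ≤ 8 and x2 ≤ 5, which with x1, x2 ≥ 0 keep the feasible region inside a bounded box. A feasible, bounded LP attains a finite optimum at a vertex.

Evaluating z = -7x1 - 4x2 at each vertex:
  (1.25, 4.5): z = -26.75
  (1, 5): z = -27
  (0.5, 5): z = -23.5

Feasible with finite optimum z* = -27 at (1, 5).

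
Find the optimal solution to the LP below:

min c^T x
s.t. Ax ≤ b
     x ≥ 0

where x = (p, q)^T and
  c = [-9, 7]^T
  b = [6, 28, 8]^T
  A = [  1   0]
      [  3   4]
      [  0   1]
p = 6, q = 0, z = -54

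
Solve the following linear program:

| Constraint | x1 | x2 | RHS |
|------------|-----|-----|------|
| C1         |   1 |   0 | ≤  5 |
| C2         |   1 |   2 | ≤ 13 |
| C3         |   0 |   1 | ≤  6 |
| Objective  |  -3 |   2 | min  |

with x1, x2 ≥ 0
Each vertex is the intersection of two constraint boundaries that also satisfies all remaining constraints:
  x1 = 0 and x2 = 0 → (0, 0)
  x1 = 5 and x2 = 0 → (5, 0)
  x1 = 5 and x1 + 2x2 = 13 → (5, 4)
  x1 + 2x2 = 13 and x2 = 6 → (1, 6)
  x2 = 6 and x1 = 0 → (0, 6)

Evaluating z = -3x1 + 2x2 at each vertex:
  (0, 0): z = 0
  (5, 0): z = -15
  (5, 4): z = -7
  (1, 6): z = 9
  (0, 6): z = 12

The minimum is at (5, 0) with z = -15.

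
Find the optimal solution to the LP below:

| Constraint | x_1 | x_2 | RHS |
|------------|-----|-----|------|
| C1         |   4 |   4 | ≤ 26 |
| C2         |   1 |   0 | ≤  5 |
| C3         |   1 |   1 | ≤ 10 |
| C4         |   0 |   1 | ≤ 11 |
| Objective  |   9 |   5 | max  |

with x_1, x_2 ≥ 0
Each vertex is the intersection of two constraint boundaries that also satisfies all remaining constraints:
  x_1 = 0 and x_2 = 0 → (0, 0)
  x_1 = 5 and x_2 = 0 → (5, 0)
  4x_1 + 4x_2 = 26 and x_1 = 5 → (5, 1.5)
  4x_1 + 4x_2 = 26 and x_1 = 0 → (0, 6.5)

Evaluating z = 9x_1 + 5x_2 at each vertex:
  (0, 0): z = 0
  (5, 0): z = 45
  (5, 1.5): z = 52.5
  (0, 6.5): z = 32.5

The maximum is at (5, 1.5) with z = 52.5.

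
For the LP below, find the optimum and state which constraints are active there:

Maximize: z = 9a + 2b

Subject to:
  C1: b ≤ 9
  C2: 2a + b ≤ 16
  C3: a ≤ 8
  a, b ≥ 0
Optimal: a = 8, b = 0
Slack at optimum:
  C1: slack = 9
  C2: slack = 0 (binding)
  C3: slack = 0 (binding)
  a ≥ 0: a = 8
  b ≥ 0: b = 0 (binding)
Binding constraints: C2, C3, b ≥ 0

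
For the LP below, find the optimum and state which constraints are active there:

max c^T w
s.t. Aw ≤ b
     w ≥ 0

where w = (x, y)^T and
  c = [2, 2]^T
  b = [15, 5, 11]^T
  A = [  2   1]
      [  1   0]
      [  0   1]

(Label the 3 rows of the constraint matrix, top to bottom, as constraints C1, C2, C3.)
Optimal: x = 2, y = 11
Slack at optimum:
  C1: slack = 0 (binding)
  C2: slack = 3
  C3: slack = 0 (binding)
  x ≥ 0: x = 2
  y ≥ 0: y = 11
Binding constraints: C1, C3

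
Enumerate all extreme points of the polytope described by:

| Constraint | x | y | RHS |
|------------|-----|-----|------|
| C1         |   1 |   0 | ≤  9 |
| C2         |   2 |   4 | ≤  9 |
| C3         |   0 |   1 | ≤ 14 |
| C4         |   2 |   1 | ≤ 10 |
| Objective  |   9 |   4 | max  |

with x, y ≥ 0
Each vertex is the intersection of two constraint boundaries that also satisfies all remaining constraints:
  x = 0 and y = 0 → (0, 0)
  2x + 4y = 9 and y = 0 → (4.5, 0)
  2x + 4y = 9 and x = 0 → (0, 2.25)

Vertices: (0, 0), (4.5, 0), (0, 2.25)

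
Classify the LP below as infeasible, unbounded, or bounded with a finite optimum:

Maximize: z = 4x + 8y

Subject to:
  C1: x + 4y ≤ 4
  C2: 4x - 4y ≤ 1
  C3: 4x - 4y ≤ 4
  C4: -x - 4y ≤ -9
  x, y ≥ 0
C1 requires x + 4y ≤ 4, while C4 (-x - 4y ≤ -9) is equivalent to x + 4y ≥ 9. Together they would need 9 ≤ x + 4y ≤ 4, which is impossible since 9 > 4. No point satisfies all constraints.

Infeasible — the constraint set is empty.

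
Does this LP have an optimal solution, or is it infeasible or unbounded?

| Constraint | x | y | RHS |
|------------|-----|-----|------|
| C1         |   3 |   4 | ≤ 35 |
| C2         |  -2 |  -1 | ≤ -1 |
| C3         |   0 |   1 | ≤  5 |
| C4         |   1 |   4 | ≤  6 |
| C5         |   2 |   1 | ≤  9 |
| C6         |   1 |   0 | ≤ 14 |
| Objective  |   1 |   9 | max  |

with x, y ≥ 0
The point (0, 1.5) satisfies every constraint, so the LP is feasible; the constraints give x ≤ 14 and y ≤ 5, which with x, y ≥ 0 keep the feasible region inside a bounded box. A feasible, bounded LP attains a finite optimum at a vertex.

Feasible with finite optimum z* = 13.5 at (0, 1.5).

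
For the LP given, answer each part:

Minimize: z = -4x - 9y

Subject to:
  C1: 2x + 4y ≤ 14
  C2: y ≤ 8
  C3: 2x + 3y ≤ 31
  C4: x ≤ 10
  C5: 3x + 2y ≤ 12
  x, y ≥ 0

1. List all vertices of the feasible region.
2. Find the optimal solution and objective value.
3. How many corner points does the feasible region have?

1. (0, 0), (4, 0), (2.5, 2.25), (0, 3.5)
2. x = 0, y = 3.5, z = -31.5
3. 4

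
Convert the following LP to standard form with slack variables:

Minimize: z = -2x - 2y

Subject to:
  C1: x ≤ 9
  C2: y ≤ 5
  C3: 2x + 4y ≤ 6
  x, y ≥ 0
min z = -2x - 2y

s.t.
  x + s1 = 9
  y + s2 = 5
  2x + 4y + s3 = 6
  x, y, s1, s2, s3 ≥ 0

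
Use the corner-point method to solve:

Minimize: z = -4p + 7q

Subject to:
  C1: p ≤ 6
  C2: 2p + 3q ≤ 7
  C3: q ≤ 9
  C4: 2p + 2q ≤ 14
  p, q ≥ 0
Each vertex is the intersection of two constraint boundaries that also satisfies all remaining constraints:
  p = 0 and q = 0 → (0, 0)
  2p + 3q = 7 and q = 0 → (3.5, 0)
  2p + 3q = 7 and p = 0 → (0, 2.333)

Evaluating z = -4p + 7q at each vertex:
  (0, 0): z = 0
  (3.5, 0): z = -14
  (0, 2.333): z = 16.33

The minimum is at (3.5, 0) with z = -14.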